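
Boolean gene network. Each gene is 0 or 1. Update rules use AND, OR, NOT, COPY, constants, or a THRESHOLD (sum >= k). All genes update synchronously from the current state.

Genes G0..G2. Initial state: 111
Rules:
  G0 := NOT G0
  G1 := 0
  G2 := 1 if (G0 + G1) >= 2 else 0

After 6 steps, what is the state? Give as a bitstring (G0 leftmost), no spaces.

Step 1: G0=NOT G0=NOT 1=0 G1=0(const) G2=(1+1>=2)=1 -> 001
Step 2: G0=NOT G0=NOT 0=1 G1=0(const) G2=(0+0>=2)=0 -> 100
Step 3: G0=NOT G0=NOT 1=0 G1=0(const) G2=(1+0>=2)=0 -> 000
Step 4: G0=NOT G0=NOT 0=1 G1=0(const) G2=(0+0>=2)=0 -> 100
Step 5: G0=NOT G0=NOT 1=0 G1=0(const) G2=(1+0>=2)=0 -> 000
Step 6: G0=NOT G0=NOT 0=1 G1=0(const) G2=(0+0>=2)=0 -> 100

100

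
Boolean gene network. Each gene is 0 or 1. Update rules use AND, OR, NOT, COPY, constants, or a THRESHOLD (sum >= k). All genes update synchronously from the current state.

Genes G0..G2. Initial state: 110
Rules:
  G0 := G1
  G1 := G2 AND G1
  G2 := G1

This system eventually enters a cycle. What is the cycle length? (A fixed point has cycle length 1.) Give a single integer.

Step 0: 110
Step 1: G0=G1=1 G1=G2&G1=0&1=0 G2=G1=1 -> 101
Step 2: G0=G1=0 G1=G2&G1=1&0=0 G2=G1=0 -> 000
Step 3: G0=G1=0 G1=G2&G1=0&0=0 G2=G1=0 -> 000
State from step 3 equals state from step 2 -> cycle length 1

Answer: 1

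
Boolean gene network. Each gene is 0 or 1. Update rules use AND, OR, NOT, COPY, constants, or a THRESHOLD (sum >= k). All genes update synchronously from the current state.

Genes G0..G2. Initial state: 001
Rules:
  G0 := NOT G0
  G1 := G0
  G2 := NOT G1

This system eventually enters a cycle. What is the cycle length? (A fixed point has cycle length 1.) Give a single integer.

Step 0: 001
Step 1: G0=NOT G0=NOT 0=1 G1=G0=0 G2=NOT G1=NOT 0=1 -> 101
Step 2: G0=NOT G0=NOT 1=0 G1=G0=1 G2=NOT G1=NOT 0=1 -> 011
Step 3: G0=NOT G0=NOT 0=1 G1=G0=0 G2=NOT G1=NOT 1=0 -> 100
Step 4: G0=NOT G0=NOT 1=0 G1=G0=1 G2=NOT G1=NOT 0=1 -> 011
State from step 4 equals state from step 2 -> cycle length 2

Answer: 2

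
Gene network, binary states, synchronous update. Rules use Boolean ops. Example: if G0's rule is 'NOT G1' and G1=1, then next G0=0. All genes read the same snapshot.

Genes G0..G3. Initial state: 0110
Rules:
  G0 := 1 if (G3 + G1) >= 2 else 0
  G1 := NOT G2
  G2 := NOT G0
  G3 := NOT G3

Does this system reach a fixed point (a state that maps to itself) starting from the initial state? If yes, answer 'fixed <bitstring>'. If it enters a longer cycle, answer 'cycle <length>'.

Answer: cycle 2

Derivation:
Step 0: 0110
Step 1: G0=(0+1>=2)=0 G1=NOT G2=NOT 1=0 G2=NOT G0=NOT 0=1 G3=NOT G3=NOT 0=1 -> 0011
Step 2: G0=(1+0>=2)=0 G1=NOT G2=NOT 1=0 G2=NOT G0=NOT 0=1 G3=NOT G3=NOT 1=0 -> 0010
Step 3: G0=(0+0>=2)=0 G1=NOT G2=NOT 1=0 G2=NOT G0=NOT 0=1 G3=NOT G3=NOT 0=1 -> 0011
Cycle of length 2 starting at step 1 -> no fixed point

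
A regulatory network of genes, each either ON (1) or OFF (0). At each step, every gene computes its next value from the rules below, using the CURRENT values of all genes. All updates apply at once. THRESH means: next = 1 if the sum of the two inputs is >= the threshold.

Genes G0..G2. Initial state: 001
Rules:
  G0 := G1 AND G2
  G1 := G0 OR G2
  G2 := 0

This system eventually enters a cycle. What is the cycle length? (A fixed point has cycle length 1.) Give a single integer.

Answer: 1

Derivation:
Step 0: 001
Step 1: G0=G1&G2=0&1=0 G1=G0|G2=0|1=1 G2=0(const) -> 010
Step 2: G0=G1&G2=1&0=0 G1=G0|G2=0|0=0 G2=0(const) -> 000
Step 3: G0=G1&G2=0&0=0 G1=G0|G2=0|0=0 G2=0(const) -> 000
State from step 3 equals state from step 2 -> cycle length 1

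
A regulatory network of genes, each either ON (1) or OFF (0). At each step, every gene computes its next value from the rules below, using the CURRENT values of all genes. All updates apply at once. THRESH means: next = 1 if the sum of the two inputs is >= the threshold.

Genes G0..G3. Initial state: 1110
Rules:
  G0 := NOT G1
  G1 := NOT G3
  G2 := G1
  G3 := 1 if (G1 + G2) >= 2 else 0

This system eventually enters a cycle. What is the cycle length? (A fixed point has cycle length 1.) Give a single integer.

Answer: 5

Derivation:
Step 0: 1110
Step 1: G0=NOT G1=NOT 1=0 G1=NOT G3=NOT 0=1 G2=G1=1 G3=(1+1>=2)=1 -> 0111
Step 2: G0=NOT G1=NOT 1=0 G1=NOT G3=NOT 1=0 G2=G1=1 G3=(1+1>=2)=1 -> 0011
Step 3: G0=NOT G1=NOT 0=1 G1=NOT G3=NOT 1=0 G2=G1=0 G3=(0+1>=2)=0 -> 1000
Step 4: G0=NOT G1=NOT 0=1 G1=NOT G3=NOT 0=1 G2=G1=0 G3=(0+0>=2)=0 -> 1100
Step 5: G0=NOT G1=NOT 1=0 G1=NOT G3=NOT 0=1 G2=G1=1 G3=(1+0>=2)=0 -> 0110
Step 6: G0=NOT G1=NOT 1=0 G1=NOT G3=NOT 0=1 G2=G1=1 G3=(1+1>=2)=1 -> 0111
State from step 6 equals state from step 1 -> cycle length 5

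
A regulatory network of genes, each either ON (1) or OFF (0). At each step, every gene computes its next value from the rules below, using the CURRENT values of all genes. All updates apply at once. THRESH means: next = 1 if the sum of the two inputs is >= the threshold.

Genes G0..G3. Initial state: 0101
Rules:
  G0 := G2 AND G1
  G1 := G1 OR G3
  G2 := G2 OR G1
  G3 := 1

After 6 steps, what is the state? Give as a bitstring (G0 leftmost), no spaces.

Step 1: G0=G2&G1=0&1=0 G1=G1|G3=1|1=1 G2=G2|G1=0|1=1 G3=1(const) -> 0111
Step 2: G0=G2&G1=1&1=1 G1=G1|G3=1|1=1 G2=G2|G1=1|1=1 G3=1(const) -> 1111
Step 3: G0=G2&G1=1&1=1 G1=G1|G3=1|1=1 G2=G2|G1=1|1=1 G3=1(const) -> 1111
Step 4: G0=G2&G1=1&1=1 G1=G1|G3=1|1=1 G2=G2|G1=1|1=1 G3=1(const) -> 1111
Step 5: G0=G2&G1=1&1=1 G1=G1|G3=1|1=1 G2=G2|G1=1|1=1 G3=1(const) -> 1111
Step 6: G0=G2&G1=1&1=1 G1=G1|G3=1|1=1 G2=G2|G1=1|1=1 G3=1(const) -> 1111

1111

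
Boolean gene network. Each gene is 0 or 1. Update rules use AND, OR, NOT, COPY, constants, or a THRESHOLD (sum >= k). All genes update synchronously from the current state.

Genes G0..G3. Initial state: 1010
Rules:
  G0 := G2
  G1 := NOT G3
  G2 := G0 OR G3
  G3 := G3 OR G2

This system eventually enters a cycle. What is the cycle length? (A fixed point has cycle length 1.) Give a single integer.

Step 0: 1010
Step 1: G0=G2=1 G1=NOT G3=NOT 0=1 G2=G0|G3=1|0=1 G3=G3|G2=0|1=1 -> 1111
Step 2: G0=G2=1 G1=NOT G3=NOT 1=0 G2=G0|G3=1|1=1 G3=G3|G2=1|1=1 -> 1011
Step 3: G0=G2=1 G1=NOT G3=NOT 1=0 G2=G0|G3=1|1=1 G3=G3|G2=1|1=1 -> 1011
State from step 3 equals state from step 2 -> cycle length 1

Answer: 1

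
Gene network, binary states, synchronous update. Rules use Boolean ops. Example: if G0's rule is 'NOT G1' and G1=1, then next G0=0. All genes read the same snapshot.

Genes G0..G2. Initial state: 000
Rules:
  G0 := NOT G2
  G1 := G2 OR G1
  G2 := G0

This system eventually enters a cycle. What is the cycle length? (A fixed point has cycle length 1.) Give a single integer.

Step 0: 000
Step 1: G0=NOT G2=NOT 0=1 G1=G2|G1=0|0=0 G2=G0=0 -> 100
Step 2: G0=NOT G2=NOT 0=1 G1=G2|G1=0|0=0 G2=G0=1 -> 101
Step 3: G0=NOT G2=NOT 1=0 G1=G2|G1=1|0=1 G2=G0=1 -> 011
Step 4: G0=NOT G2=NOT 1=0 G1=G2|G1=1|1=1 G2=G0=0 -> 010
Step 5: G0=NOT G2=NOT 0=1 G1=G2|G1=0|1=1 G2=G0=0 -> 110
Step 6: G0=NOT G2=NOT 0=1 G1=G2|G1=0|1=1 G2=G0=1 -> 111
Step 7: G0=NOT G2=NOT 1=0 G1=G2|G1=1|1=1 G2=G0=1 -> 011
State from step 7 equals state from step 3 -> cycle length 4

Answer: 4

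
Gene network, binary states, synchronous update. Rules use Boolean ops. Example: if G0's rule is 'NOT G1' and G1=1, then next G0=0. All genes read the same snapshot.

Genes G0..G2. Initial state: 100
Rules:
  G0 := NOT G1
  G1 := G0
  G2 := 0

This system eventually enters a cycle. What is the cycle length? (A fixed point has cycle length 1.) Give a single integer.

Answer: 4

Derivation:
Step 0: 100
Step 1: G0=NOT G1=NOT 0=1 G1=G0=1 G2=0(const) -> 110
Step 2: G0=NOT G1=NOT 1=0 G1=G0=1 G2=0(const) -> 010
Step 3: G0=NOT G1=NOT 1=0 G1=G0=0 G2=0(const) -> 000
Step 4: G0=NOT G1=NOT 0=1 G1=G0=0 G2=0(const) -> 100
State from step 4 equals state from step 0 -> cycle length 4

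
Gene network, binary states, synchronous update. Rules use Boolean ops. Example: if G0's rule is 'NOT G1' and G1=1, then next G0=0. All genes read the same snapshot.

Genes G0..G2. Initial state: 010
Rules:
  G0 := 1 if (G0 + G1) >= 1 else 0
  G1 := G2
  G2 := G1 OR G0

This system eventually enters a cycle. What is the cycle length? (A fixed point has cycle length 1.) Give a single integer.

Step 0: 010
Step 1: G0=(0+1>=1)=1 G1=G2=0 G2=G1|G0=1|0=1 -> 101
Step 2: G0=(1+0>=1)=1 G1=G2=1 G2=G1|G0=0|1=1 -> 111
Step 3: G0=(1+1>=1)=1 G1=G2=1 G2=G1|G0=1|1=1 -> 111
State from step 3 equals state from step 2 -> cycle length 1

Answer: 1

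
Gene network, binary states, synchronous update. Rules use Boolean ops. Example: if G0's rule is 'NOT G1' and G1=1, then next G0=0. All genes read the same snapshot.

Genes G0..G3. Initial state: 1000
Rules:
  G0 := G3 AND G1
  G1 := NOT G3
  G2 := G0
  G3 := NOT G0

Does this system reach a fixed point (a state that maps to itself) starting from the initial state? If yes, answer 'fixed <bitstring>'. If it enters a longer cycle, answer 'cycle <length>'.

Step 0: 1000
Step 1: G0=G3&G1=0&0=0 G1=NOT G3=NOT 0=1 G2=G0=1 G3=NOT G0=NOT 1=0 -> 0110
Step 2: G0=G3&G1=0&1=0 G1=NOT G3=NOT 0=1 G2=G0=0 G3=NOT G0=NOT 0=1 -> 0101
Step 3: G0=G3&G1=1&1=1 G1=NOT G3=NOT 1=0 G2=G0=0 G3=NOT G0=NOT 0=1 -> 1001
Step 4: G0=G3&G1=1&0=0 G1=NOT G3=NOT 1=0 G2=G0=1 G3=NOT G0=NOT 1=0 -> 0010
Step 5: G0=G3&G1=0&0=0 G1=NOT G3=NOT 0=1 G2=G0=0 G3=NOT G0=NOT 0=1 -> 0101
Cycle of length 3 starting at step 2 -> no fixed point

Answer: cycle 3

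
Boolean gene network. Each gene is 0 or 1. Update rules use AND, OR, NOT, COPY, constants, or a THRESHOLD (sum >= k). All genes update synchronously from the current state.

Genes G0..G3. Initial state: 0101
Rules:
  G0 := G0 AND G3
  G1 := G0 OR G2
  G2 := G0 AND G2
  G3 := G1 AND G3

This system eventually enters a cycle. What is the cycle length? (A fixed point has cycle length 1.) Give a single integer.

Step 0: 0101
Step 1: G0=G0&G3=0&1=0 G1=G0|G2=0|0=0 G2=G0&G2=0&0=0 G3=G1&G3=1&1=1 -> 0001
Step 2: G0=G0&G3=0&1=0 G1=G0|G2=0|0=0 G2=G0&G2=0&0=0 G3=G1&G3=0&1=0 -> 0000
Step 3: G0=G0&G3=0&0=0 G1=G0|G2=0|0=0 G2=G0&G2=0&0=0 G3=G1&G3=0&0=0 -> 0000
State from step 3 equals state from step 2 -> cycle length 1

Answer: 1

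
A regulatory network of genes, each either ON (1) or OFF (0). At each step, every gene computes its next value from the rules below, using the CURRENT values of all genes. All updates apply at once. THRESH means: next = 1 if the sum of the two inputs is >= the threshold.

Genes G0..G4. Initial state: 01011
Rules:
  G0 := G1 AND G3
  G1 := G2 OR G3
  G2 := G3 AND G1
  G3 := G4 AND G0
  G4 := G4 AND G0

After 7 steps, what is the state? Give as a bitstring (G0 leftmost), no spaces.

Step 1: G0=G1&G3=1&1=1 G1=G2|G3=0|1=1 G2=G3&G1=1&1=1 G3=G4&G0=1&0=0 G4=G4&G0=1&0=0 -> 11100
Step 2: G0=G1&G3=1&0=0 G1=G2|G3=1|0=1 G2=G3&G1=0&1=0 G3=G4&G0=0&1=0 G4=G4&G0=0&1=0 -> 01000
Step 3: G0=G1&G3=1&0=0 G1=G2|G3=0|0=0 G2=G3&G1=0&1=0 G3=G4&G0=0&0=0 G4=G4&G0=0&0=0 -> 00000
Step 4: G0=G1&G3=0&0=0 G1=G2|G3=0|0=0 G2=G3&G1=0&0=0 G3=G4&G0=0&0=0 G4=G4&G0=0&0=0 -> 00000
Step 5: G0=G1&G3=0&0=0 G1=G2|G3=0|0=0 G2=G3&G1=0&0=0 G3=G4&G0=0&0=0 G4=G4&G0=0&0=0 -> 00000
Step 6: G0=G1&G3=0&0=0 G1=G2|G3=0|0=0 G2=G3&G1=0&0=0 G3=G4&G0=0&0=0 G4=G4&G0=0&0=0 -> 00000
Step 7: G0=G1&G3=0&0=0 G1=G2|G3=0|0=0 G2=G3&G1=0&0=0 G3=G4&G0=0&0=0 G4=G4&G0=0&0=0 -> 00000

00000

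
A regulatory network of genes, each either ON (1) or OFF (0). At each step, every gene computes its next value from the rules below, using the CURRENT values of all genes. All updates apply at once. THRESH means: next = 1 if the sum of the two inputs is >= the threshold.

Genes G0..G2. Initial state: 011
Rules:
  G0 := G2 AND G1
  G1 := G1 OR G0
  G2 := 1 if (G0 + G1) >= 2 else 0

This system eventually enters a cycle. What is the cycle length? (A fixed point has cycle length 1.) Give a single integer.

Step 0: 011
Step 1: G0=G2&G1=1&1=1 G1=G1|G0=1|0=1 G2=(0+1>=2)=0 -> 110
Step 2: G0=G2&G1=0&1=0 G1=G1|G0=1|1=1 G2=(1+1>=2)=1 -> 011
State from step 2 equals state from step 0 -> cycle length 2

Answer: 2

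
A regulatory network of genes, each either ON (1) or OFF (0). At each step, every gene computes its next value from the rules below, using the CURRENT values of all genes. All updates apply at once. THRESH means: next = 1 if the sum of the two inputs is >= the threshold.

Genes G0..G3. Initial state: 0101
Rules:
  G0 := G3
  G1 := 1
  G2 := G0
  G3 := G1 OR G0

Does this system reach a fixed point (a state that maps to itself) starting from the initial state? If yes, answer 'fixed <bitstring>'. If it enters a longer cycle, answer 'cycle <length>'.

Step 0: 0101
Step 1: G0=G3=1 G1=1(const) G2=G0=0 G3=G1|G0=1|0=1 -> 1101
Step 2: G0=G3=1 G1=1(const) G2=G0=1 G3=G1|G0=1|1=1 -> 1111
Step 3: G0=G3=1 G1=1(const) G2=G0=1 G3=G1|G0=1|1=1 -> 1111
Fixed point reached at step 2: 1111

Answer: fixed 1111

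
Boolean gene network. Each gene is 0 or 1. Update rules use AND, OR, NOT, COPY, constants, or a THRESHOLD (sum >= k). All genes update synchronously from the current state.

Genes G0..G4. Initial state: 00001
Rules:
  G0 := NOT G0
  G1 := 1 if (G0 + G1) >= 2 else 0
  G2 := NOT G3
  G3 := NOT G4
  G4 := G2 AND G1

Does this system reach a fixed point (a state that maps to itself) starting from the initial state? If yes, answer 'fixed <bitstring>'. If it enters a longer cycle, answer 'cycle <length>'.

Answer: cycle 2

Derivation:
Step 0: 00001
Step 1: G0=NOT G0=NOT 0=1 G1=(0+0>=2)=0 G2=NOT G3=NOT 0=1 G3=NOT G4=NOT 1=0 G4=G2&G1=0&0=0 -> 10100
Step 2: G0=NOT G0=NOT 1=0 G1=(1+0>=2)=0 G2=NOT G3=NOT 0=1 G3=NOT G4=NOT 0=1 G4=G2&G1=1&0=0 -> 00110
Step 3: G0=NOT G0=NOT 0=1 G1=(0+0>=2)=0 G2=NOT G3=NOT 1=0 G3=NOT G4=NOT 0=1 G4=G2&G1=1&0=0 -> 10010
Step 4: G0=NOT G0=NOT 1=0 G1=(1+0>=2)=0 G2=NOT G3=NOT 1=0 G3=NOT G4=NOT 0=1 G4=G2&G1=0&0=0 -> 00010
Step 5: G0=NOT G0=NOT 0=1 G1=(0+0>=2)=0 G2=NOT G3=NOT 1=0 G3=NOT G4=NOT 0=1 G4=G2&G1=0&0=0 -> 10010
Cycle of length 2 starting at step 3 -> no fixed point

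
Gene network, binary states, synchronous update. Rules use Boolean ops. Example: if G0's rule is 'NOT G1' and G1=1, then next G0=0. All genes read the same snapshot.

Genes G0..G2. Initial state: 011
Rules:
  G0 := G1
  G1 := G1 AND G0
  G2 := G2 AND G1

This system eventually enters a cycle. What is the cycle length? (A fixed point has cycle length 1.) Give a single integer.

Answer: 1

Derivation:
Step 0: 011
Step 1: G0=G1=1 G1=G1&G0=1&0=0 G2=G2&G1=1&1=1 -> 101
Step 2: G0=G1=0 G1=G1&G0=0&1=0 G2=G2&G1=1&0=0 -> 000
Step 3: G0=G1=0 G1=G1&G0=0&0=0 G2=G2&G1=0&0=0 -> 000
State from step 3 equals state from step 2 -> cycle length 1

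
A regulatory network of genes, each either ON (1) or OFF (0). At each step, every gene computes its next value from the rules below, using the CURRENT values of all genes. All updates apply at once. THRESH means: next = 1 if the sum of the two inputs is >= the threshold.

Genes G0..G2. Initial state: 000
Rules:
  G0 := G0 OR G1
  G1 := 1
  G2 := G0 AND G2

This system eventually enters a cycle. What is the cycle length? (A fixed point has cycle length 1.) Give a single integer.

Answer: 1

Derivation:
Step 0: 000
Step 1: G0=G0|G1=0|0=0 G1=1(const) G2=G0&G2=0&0=0 -> 010
Step 2: G0=G0|G1=0|1=1 G1=1(const) G2=G0&G2=0&0=0 -> 110
Step 3: G0=G0|G1=1|1=1 G1=1(const) G2=G0&G2=1&0=0 -> 110
State from step 3 equals state from step 2 -> cycle length 1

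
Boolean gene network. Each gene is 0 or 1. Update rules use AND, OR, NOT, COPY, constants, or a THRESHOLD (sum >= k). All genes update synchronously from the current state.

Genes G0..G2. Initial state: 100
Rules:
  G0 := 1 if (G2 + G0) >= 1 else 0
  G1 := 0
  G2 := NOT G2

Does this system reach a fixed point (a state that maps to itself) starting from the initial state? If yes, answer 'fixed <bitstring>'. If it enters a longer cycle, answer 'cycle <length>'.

Answer: cycle 2

Derivation:
Step 0: 100
Step 1: G0=(0+1>=1)=1 G1=0(const) G2=NOT G2=NOT 0=1 -> 101
Step 2: G0=(1+1>=1)=1 G1=0(const) G2=NOT G2=NOT 1=0 -> 100
Cycle of length 2 starting at step 0 -> no fixed point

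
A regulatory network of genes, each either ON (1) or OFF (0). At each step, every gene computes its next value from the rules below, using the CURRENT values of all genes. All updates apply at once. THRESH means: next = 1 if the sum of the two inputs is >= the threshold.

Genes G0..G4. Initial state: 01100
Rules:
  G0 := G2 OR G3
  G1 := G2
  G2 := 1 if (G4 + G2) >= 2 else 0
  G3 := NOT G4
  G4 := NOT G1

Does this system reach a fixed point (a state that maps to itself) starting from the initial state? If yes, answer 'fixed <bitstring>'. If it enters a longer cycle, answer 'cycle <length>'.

Step 0: 01100
Step 1: G0=G2|G3=1|0=1 G1=G2=1 G2=(0+1>=2)=0 G3=NOT G4=NOT 0=1 G4=NOT G1=NOT 1=0 -> 11010
Step 2: G0=G2|G3=0|1=1 G1=G2=0 G2=(0+0>=2)=0 G3=NOT G4=NOT 0=1 G4=NOT G1=NOT 1=0 -> 10010
Step 3: G0=G2|G3=0|1=1 G1=G2=0 G2=(0+0>=2)=0 G3=NOT G4=NOT 0=1 G4=NOT G1=NOT 0=1 -> 10011
Step 4: G0=G2|G3=0|1=1 G1=G2=0 G2=(1+0>=2)=0 G3=NOT G4=NOT 1=0 G4=NOT G1=NOT 0=1 -> 10001
Step 5: G0=G2|G3=0|0=0 G1=G2=0 G2=(1+0>=2)=0 G3=NOT G4=NOT 1=0 G4=NOT G1=NOT 0=1 -> 00001
Step 6: G0=G2|G3=0|0=0 G1=G2=0 G2=(1+0>=2)=0 G3=NOT G4=NOT 1=0 G4=NOT G1=NOT 0=1 -> 00001
Fixed point reached at step 5: 00001

Answer: fixed 00001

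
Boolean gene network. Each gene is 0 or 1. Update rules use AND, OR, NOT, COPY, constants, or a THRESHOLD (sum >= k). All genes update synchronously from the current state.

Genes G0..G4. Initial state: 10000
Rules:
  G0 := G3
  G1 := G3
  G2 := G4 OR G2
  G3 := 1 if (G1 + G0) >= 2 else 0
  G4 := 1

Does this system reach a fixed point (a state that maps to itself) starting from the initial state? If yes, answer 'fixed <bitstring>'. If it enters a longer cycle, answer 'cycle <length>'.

Step 0: 10000
Step 1: G0=G3=0 G1=G3=0 G2=G4|G2=0|0=0 G3=(0+1>=2)=0 G4=1(const) -> 00001
Step 2: G0=G3=0 G1=G3=0 G2=G4|G2=1|0=1 G3=(0+0>=2)=0 G4=1(const) -> 00101
Step 3: G0=G3=0 G1=G3=0 G2=G4|G2=1|1=1 G3=(0+0>=2)=0 G4=1(const) -> 00101
Fixed point reached at step 2: 00101

Answer: fixed 00101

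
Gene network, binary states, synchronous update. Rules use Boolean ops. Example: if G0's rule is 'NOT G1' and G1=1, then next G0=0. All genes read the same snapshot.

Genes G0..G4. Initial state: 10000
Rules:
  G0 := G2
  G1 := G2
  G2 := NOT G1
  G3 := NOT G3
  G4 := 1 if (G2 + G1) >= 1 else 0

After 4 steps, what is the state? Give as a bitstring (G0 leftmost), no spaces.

Step 1: G0=G2=0 G1=G2=0 G2=NOT G1=NOT 0=1 G3=NOT G3=NOT 0=1 G4=(0+0>=1)=0 -> 00110
Step 2: G0=G2=1 G1=G2=1 G2=NOT G1=NOT 0=1 G3=NOT G3=NOT 1=0 G4=(1+0>=1)=1 -> 11101
Step 3: G0=G2=1 G1=G2=1 G2=NOT G1=NOT 1=0 G3=NOT G3=NOT 0=1 G4=(1+1>=1)=1 -> 11011
Step 4: G0=G2=0 G1=G2=0 G2=NOT G1=NOT 1=0 G3=NOT G3=NOT 1=0 G4=(0+1>=1)=1 -> 00001

00001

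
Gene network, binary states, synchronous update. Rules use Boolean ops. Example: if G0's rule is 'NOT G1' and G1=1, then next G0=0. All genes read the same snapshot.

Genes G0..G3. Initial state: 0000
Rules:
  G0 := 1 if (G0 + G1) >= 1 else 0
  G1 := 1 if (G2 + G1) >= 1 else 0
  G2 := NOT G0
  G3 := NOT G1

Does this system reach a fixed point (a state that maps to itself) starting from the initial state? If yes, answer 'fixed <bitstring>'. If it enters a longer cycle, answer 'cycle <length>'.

Step 0: 0000
Step 1: G0=(0+0>=1)=0 G1=(0+0>=1)=0 G2=NOT G0=NOT 0=1 G3=NOT G1=NOT 0=1 -> 0011
Step 2: G0=(0+0>=1)=0 G1=(1+0>=1)=1 G2=NOT G0=NOT 0=1 G3=NOT G1=NOT 0=1 -> 0111
Step 3: G0=(0+1>=1)=1 G1=(1+1>=1)=1 G2=NOT G0=NOT 0=1 G3=NOT G1=NOT 1=0 -> 1110
Step 4: G0=(1+1>=1)=1 G1=(1+1>=1)=1 G2=NOT G0=NOT 1=0 G3=NOT G1=NOT 1=0 -> 1100
Step 5: G0=(1+1>=1)=1 G1=(0+1>=1)=1 G2=NOT G0=NOT 1=0 G3=NOT G1=NOT 1=0 -> 1100
Fixed point reached at step 4: 1100

Answer: fixed 1100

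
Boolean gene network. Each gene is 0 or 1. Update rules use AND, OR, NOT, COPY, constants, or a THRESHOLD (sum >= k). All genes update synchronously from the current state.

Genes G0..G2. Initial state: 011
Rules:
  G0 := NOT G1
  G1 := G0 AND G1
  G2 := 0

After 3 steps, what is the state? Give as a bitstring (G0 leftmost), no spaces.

Step 1: G0=NOT G1=NOT 1=0 G1=G0&G1=0&1=0 G2=0(const) -> 000
Step 2: G0=NOT G1=NOT 0=1 G1=G0&G1=0&0=0 G2=0(const) -> 100
Step 3: G0=NOT G1=NOT 0=1 G1=G0&G1=1&0=0 G2=0(const) -> 100

100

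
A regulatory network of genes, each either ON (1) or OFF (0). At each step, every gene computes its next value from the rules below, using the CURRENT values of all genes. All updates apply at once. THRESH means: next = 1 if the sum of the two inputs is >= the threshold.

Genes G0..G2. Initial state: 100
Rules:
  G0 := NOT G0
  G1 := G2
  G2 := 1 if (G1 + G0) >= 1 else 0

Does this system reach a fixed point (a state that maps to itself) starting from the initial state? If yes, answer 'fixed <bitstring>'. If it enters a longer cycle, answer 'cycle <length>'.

Step 0: 100
Step 1: G0=NOT G0=NOT 1=0 G1=G2=0 G2=(0+1>=1)=1 -> 001
Step 2: G0=NOT G0=NOT 0=1 G1=G2=1 G2=(0+0>=1)=0 -> 110
Step 3: G0=NOT G0=NOT 1=0 G1=G2=0 G2=(1+1>=1)=1 -> 001
Cycle of length 2 starting at step 1 -> no fixed point

Answer: cycle 2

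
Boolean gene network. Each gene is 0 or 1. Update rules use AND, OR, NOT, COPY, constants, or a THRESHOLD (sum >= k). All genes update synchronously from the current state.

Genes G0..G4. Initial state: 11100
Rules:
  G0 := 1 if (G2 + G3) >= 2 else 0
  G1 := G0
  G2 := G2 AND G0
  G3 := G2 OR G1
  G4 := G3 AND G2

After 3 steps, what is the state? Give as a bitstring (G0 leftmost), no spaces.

Step 1: G0=(1+0>=2)=0 G1=G0=1 G2=G2&G0=1&1=1 G3=G2|G1=1|1=1 G4=G3&G2=0&1=0 -> 01110
Step 2: G0=(1+1>=2)=1 G1=G0=0 G2=G2&G0=1&0=0 G3=G2|G1=1|1=1 G4=G3&G2=1&1=1 -> 10011
Step 3: G0=(0+1>=2)=0 G1=G0=1 G2=G2&G0=0&1=0 G3=G2|G1=0|0=0 G4=G3&G2=1&0=0 -> 01000

01000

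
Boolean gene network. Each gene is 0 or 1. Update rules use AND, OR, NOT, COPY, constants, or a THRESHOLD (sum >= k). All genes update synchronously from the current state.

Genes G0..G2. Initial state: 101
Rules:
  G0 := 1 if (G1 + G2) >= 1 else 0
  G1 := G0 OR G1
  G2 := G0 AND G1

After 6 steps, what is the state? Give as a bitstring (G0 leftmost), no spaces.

Step 1: G0=(0+1>=1)=1 G1=G0|G1=1|0=1 G2=G0&G1=1&0=0 -> 110
Step 2: G0=(1+0>=1)=1 G1=G0|G1=1|1=1 G2=G0&G1=1&1=1 -> 111
Step 3: G0=(1+1>=1)=1 G1=G0|G1=1|1=1 G2=G0&G1=1&1=1 -> 111
Step 4: G0=(1+1>=1)=1 G1=G0|G1=1|1=1 G2=G0&G1=1&1=1 -> 111
Step 5: G0=(1+1>=1)=1 G1=G0|G1=1|1=1 G2=G0&G1=1&1=1 -> 111
Step 6: G0=(1+1>=1)=1 G1=G0|G1=1|1=1 G2=G0&G1=1&1=1 -> 111

111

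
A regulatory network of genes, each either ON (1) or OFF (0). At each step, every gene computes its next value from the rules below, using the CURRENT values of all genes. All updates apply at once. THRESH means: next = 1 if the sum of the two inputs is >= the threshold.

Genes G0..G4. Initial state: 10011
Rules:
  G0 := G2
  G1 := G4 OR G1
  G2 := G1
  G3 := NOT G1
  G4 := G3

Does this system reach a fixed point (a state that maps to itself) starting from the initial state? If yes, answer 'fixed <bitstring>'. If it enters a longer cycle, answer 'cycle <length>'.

Step 0: 10011
Step 1: G0=G2=0 G1=G4|G1=1|0=1 G2=G1=0 G3=NOT G1=NOT 0=1 G4=G3=1 -> 01011
Step 2: G0=G2=0 G1=G4|G1=1|1=1 G2=G1=1 G3=NOT G1=NOT 1=0 G4=G3=1 -> 01101
Step 3: G0=G2=1 G1=G4|G1=1|1=1 G2=G1=1 G3=NOT G1=NOT 1=0 G4=G3=0 -> 11100
Step 4: G0=G2=1 G1=G4|G1=0|1=1 G2=G1=1 G3=NOT G1=NOT 1=0 G4=G3=0 -> 11100
Fixed point reached at step 3: 11100

Answer: fixed 11100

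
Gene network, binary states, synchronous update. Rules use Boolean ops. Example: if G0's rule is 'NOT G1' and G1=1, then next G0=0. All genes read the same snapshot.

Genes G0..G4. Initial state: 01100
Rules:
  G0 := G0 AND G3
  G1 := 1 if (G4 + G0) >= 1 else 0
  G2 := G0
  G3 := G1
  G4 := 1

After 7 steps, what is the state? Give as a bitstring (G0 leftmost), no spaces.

Step 1: G0=G0&G3=0&0=0 G1=(0+0>=1)=0 G2=G0=0 G3=G1=1 G4=1(const) -> 00011
Step 2: G0=G0&G3=0&1=0 G1=(1+0>=1)=1 G2=G0=0 G3=G1=0 G4=1(const) -> 01001
Step 3: G0=G0&G3=0&0=0 G1=(1+0>=1)=1 G2=G0=0 G3=G1=1 G4=1(const) -> 01011
Step 4: G0=G0&G3=0&1=0 G1=(1+0>=1)=1 G2=G0=0 G3=G1=1 G4=1(const) -> 01011
Step 5: G0=G0&G3=0&1=0 G1=(1+0>=1)=1 G2=G0=0 G3=G1=1 G4=1(const) -> 01011
Step 6: G0=G0&G3=0&1=0 G1=(1+0>=1)=1 G2=G0=0 G3=G1=1 G4=1(const) -> 01011
Step 7: G0=G0&G3=0&1=0 G1=(1+0>=1)=1 G2=G0=0 G3=G1=1 G4=1(const) -> 01011

01011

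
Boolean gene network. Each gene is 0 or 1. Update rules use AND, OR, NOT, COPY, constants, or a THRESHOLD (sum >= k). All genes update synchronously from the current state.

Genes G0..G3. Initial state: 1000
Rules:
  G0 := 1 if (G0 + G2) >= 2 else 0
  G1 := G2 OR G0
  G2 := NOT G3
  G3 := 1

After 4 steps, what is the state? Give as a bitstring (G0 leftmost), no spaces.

Step 1: G0=(1+0>=2)=0 G1=G2|G0=0|1=1 G2=NOT G3=NOT 0=1 G3=1(const) -> 0111
Step 2: G0=(0+1>=2)=0 G1=G2|G0=1|0=1 G2=NOT G3=NOT 1=0 G3=1(const) -> 0101
Step 3: G0=(0+0>=2)=0 G1=G2|G0=0|0=0 G2=NOT G3=NOT 1=0 G3=1(const) -> 0001
Step 4: G0=(0+0>=2)=0 G1=G2|G0=0|0=0 G2=NOT G3=NOT 1=0 G3=1(const) -> 0001

0001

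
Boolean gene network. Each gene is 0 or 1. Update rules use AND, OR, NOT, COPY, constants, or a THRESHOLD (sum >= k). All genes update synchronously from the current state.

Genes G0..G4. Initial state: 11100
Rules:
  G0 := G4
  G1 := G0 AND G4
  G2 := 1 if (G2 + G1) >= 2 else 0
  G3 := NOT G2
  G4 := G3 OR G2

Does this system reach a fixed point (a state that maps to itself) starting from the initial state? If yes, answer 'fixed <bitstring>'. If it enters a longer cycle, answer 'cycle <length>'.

Answer: fixed 11011

Derivation:
Step 0: 11100
Step 1: G0=G4=0 G1=G0&G4=1&0=0 G2=(1+1>=2)=1 G3=NOT G2=NOT 1=0 G4=G3|G2=0|1=1 -> 00101
Step 2: G0=G4=1 G1=G0&G4=0&1=0 G2=(1+0>=2)=0 G3=NOT G2=NOT 1=0 G4=G3|G2=0|1=1 -> 10001
Step 3: G0=G4=1 G1=G0&G4=1&1=1 G2=(0+0>=2)=0 G3=NOT G2=NOT 0=1 G4=G3|G2=0|0=0 -> 11010
Step 4: G0=G4=0 G1=G0&G4=1&0=0 G2=(0+1>=2)=0 G3=NOT G2=NOT 0=1 G4=G3|G2=1|0=1 -> 00011
Step 5: G0=G4=1 G1=G0&G4=0&1=0 G2=(0+0>=2)=0 G3=NOT G2=NOT 0=1 G4=G3|G2=1|0=1 -> 10011
Step 6: G0=G4=1 G1=G0&G4=1&1=1 G2=(0+0>=2)=0 G3=NOT G2=NOT 0=1 G4=G3|G2=1|0=1 -> 11011
Step 7: G0=G4=1 G1=G0&G4=1&1=1 G2=(0+1>=2)=0 G3=NOT G2=NOT 0=1 G4=G3|G2=1|0=1 -> 11011
Fixed point reached at step 6: 11011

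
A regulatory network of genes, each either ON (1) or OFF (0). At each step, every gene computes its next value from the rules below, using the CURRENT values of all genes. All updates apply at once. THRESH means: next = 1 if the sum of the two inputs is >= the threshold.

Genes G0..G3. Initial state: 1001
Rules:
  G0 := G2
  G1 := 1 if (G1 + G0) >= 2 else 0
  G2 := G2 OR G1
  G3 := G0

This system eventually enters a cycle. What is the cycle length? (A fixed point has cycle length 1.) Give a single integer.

Step 0: 1001
Step 1: G0=G2=0 G1=(0+1>=2)=0 G2=G2|G1=0|0=0 G3=G0=1 -> 0001
Step 2: G0=G2=0 G1=(0+0>=2)=0 G2=G2|G1=0|0=0 G3=G0=0 -> 0000
Step 3: G0=G2=0 G1=(0+0>=2)=0 G2=G2|G1=0|0=0 G3=G0=0 -> 0000
State from step 3 equals state from step 2 -> cycle length 1

Answer: 1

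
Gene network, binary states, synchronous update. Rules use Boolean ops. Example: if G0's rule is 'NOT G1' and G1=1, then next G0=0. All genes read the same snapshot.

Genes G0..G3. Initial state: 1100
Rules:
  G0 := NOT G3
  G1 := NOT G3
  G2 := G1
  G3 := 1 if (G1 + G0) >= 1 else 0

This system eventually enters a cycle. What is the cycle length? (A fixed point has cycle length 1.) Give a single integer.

Answer: 4

Derivation:
Step 0: 1100
Step 1: G0=NOT G3=NOT 0=1 G1=NOT G3=NOT 0=1 G2=G1=1 G3=(1+1>=1)=1 -> 1111
Step 2: G0=NOT G3=NOT 1=0 G1=NOT G3=NOT 1=0 G2=G1=1 G3=(1+1>=1)=1 -> 0011
Step 3: G0=NOT G3=NOT 1=0 G1=NOT G3=NOT 1=0 G2=G1=0 G3=(0+0>=1)=0 -> 0000
Step 4: G0=NOT G3=NOT 0=1 G1=NOT G3=NOT 0=1 G2=G1=0 G3=(0+0>=1)=0 -> 1100
State from step 4 equals state from step 0 -> cycle length 4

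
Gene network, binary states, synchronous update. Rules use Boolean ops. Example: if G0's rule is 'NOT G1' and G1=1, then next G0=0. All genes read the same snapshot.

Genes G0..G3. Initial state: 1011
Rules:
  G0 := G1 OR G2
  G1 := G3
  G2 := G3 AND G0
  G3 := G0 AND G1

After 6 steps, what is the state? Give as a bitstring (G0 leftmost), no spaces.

Step 1: G0=G1|G2=0|1=1 G1=G3=1 G2=G3&G0=1&1=1 G3=G0&G1=1&0=0 -> 1110
Step 2: G0=G1|G2=1|1=1 G1=G3=0 G2=G3&G0=0&1=0 G3=G0&G1=1&1=1 -> 1001
Step 3: G0=G1|G2=0|0=0 G1=G3=1 G2=G3&G0=1&1=1 G3=G0&G1=1&0=0 -> 0110
Step 4: G0=G1|G2=1|1=1 G1=G3=0 G2=G3&G0=0&0=0 G3=G0&G1=0&1=0 -> 1000
Step 5: G0=G1|G2=0|0=0 G1=G3=0 G2=G3&G0=0&1=0 G3=G0&G1=1&0=0 -> 0000
Step 6: G0=G1|G2=0|0=0 G1=G3=0 G2=G3&G0=0&0=0 G3=G0&G1=0&0=0 -> 0000

0000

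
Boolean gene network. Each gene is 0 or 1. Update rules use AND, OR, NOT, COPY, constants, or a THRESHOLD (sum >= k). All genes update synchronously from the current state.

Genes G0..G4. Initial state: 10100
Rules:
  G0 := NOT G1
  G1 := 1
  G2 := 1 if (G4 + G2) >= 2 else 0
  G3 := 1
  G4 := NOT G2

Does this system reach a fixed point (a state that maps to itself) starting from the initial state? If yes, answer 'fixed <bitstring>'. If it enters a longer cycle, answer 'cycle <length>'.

Step 0: 10100
Step 1: G0=NOT G1=NOT 0=1 G1=1(const) G2=(0+1>=2)=0 G3=1(const) G4=NOT G2=NOT 1=0 -> 11010
Step 2: G0=NOT G1=NOT 1=0 G1=1(const) G2=(0+0>=2)=0 G3=1(const) G4=NOT G2=NOT 0=1 -> 01011
Step 3: G0=NOT G1=NOT 1=0 G1=1(const) G2=(1+0>=2)=0 G3=1(const) G4=NOT G2=NOT 0=1 -> 01011
Fixed point reached at step 2: 01011

Answer: fixed 01011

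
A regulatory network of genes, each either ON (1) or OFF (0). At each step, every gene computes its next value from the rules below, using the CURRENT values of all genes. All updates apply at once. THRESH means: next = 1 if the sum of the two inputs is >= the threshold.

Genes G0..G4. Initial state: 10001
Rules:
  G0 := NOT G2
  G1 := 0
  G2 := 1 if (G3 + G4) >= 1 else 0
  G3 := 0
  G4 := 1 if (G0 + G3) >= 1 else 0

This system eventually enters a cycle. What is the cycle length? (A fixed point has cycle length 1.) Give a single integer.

Step 0: 10001
Step 1: G0=NOT G2=NOT 0=1 G1=0(const) G2=(0+1>=1)=1 G3=0(const) G4=(1+0>=1)=1 -> 10101
Step 2: G0=NOT G2=NOT 1=0 G1=0(const) G2=(0+1>=1)=1 G3=0(const) G4=(1+0>=1)=1 -> 00101
Step 3: G0=NOT G2=NOT 1=0 G1=0(const) G2=(0+1>=1)=1 G3=0(const) G4=(0+0>=1)=0 -> 00100
Step 4: G0=NOT G2=NOT 1=0 G1=0(const) G2=(0+0>=1)=0 G3=0(const) G4=(0+0>=1)=0 -> 00000
Step 5: G0=NOT G2=NOT 0=1 G1=0(const) G2=(0+0>=1)=0 G3=0(const) G4=(0+0>=1)=0 -> 10000
Step 6: G0=NOT G2=NOT 0=1 G1=0(const) G2=(0+0>=1)=0 G3=0(const) G4=(1+0>=1)=1 -> 10001
State from step 6 equals state from step 0 -> cycle length 6

Answer: 6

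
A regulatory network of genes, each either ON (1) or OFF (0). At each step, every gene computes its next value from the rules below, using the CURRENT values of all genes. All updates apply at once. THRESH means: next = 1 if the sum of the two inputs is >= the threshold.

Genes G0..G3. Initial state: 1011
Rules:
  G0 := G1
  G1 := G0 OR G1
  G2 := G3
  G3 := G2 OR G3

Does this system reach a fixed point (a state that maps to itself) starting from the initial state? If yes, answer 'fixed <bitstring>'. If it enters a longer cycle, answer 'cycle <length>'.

Answer: fixed 1111

Derivation:
Step 0: 1011
Step 1: G0=G1=0 G1=G0|G1=1|0=1 G2=G3=1 G3=G2|G3=1|1=1 -> 0111
Step 2: G0=G1=1 G1=G0|G1=0|1=1 G2=G3=1 G3=G2|G3=1|1=1 -> 1111
Step 3: G0=G1=1 G1=G0|G1=1|1=1 G2=G3=1 G3=G2|G3=1|1=1 -> 1111
Fixed point reached at step 2: 1111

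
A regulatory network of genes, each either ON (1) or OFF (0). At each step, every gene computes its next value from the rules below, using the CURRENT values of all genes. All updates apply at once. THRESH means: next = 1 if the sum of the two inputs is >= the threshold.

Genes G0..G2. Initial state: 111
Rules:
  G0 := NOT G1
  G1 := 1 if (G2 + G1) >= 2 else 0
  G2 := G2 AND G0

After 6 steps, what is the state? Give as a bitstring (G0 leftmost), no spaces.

Step 1: G0=NOT G1=NOT 1=0 G1=(1+1>=2)=1 G2=G2&G0=1&1=1 -> 011
Step 2: G0=NOT G1=NOT 1=0 G1=(1+1>=2)=1 G2=G2&G0=1&0=0 -> 010
Step 3: G0=NOT G1=NOT 1=0 G1=(0+1>=2)=0 G2=G2&G0=0&0=0 -> 000
Step 4: G0=NOT G1=NOT 0=1 G1=(0+0>=2)=0 G2=G2&G0=0&0=0 -> 100
Step 5: G0=NOT G1=NOT 0=1 G1=(0+0>=2)=0 G2=G2&G0=0&1=0 -> 100
Step 6: G0=NOT G1=NOT 0=1 G1=(0+0>=2)=0 G2=G2&G0=0&1=0 -> 100

100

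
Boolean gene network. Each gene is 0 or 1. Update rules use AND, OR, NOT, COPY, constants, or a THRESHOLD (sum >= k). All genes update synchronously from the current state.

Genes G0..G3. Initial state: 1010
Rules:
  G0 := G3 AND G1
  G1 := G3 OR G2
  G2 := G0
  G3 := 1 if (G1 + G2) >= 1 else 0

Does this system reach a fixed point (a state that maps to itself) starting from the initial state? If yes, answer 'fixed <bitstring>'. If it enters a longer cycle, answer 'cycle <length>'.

Step 0: 1010
Step 1: G0=G3&G1=0&0=0 G1=G3|G2=0|1=1 G2=G0=1 G3=(0+1>=1)=1 -> 0111
Step 2: G0=G3&G1=1&1=1 G1=G3|G2=1|1=1 G2=G0=0 G3=(1+1>=1)=1 -> 1101
Step 3: G0=G3&G1=1&1=1 G1=G3|G2=1|0=1 G2=G0=1 G3=(1+0>=1)=1 -> 1111
Step 4: G0=G3&G1=1&1=1 G1=G3|G2=1|1=1 G2=G0=1 G3=(1+1>=1)=1 -> 1111
Fixed point reached at step 3: 1111

Answer: fixed 1111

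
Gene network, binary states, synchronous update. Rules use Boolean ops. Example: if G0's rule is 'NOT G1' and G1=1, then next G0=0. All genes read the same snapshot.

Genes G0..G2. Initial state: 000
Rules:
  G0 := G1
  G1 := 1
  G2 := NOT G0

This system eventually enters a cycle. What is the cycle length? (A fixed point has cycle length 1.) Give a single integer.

Answer: 1

Derivation:
Step 0: 000
Step 1: G0=G1=0 G1=1(const) G2=NOT G0=NOT 0=1 -> 011
Step 2: G0=G1=1 G1=1(const) G2=NOT G0=NOT 0=1 -> 111
Step 3: G0=G1=1 G1=1(const) G2=NOT G0=NOT 1=0 -> 110
Step 4: G0=G1=1 G1=1(const) G2=NOT G0=NOT 1=0 -> 110
State from step 4 equals state from step 3 -> cycle length 1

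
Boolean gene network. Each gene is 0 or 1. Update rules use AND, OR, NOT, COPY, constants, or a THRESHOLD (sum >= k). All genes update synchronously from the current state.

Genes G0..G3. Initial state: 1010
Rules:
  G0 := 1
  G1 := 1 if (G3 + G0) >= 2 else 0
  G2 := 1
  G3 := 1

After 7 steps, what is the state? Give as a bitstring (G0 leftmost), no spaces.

Step 1: G0=1(const) G1=(0+1>=2)=0 G2=1(const) G3=1(const) -> 1011
Step 2: G0=1(const) G1=(1+1>=2)=1 G2=1(const) G3=1(const) -> 1111
Step 3: G0=1(const) G1=(1+1>=2)=1 G2=1(const) G3=1(const) -> 1111
Step 4: G0=1(const) G1=(1+1>=2)=1 G2=1(const) G3=1(const) -> 1111
Step 5: G0=1(const) G1=(1+1>=2)=1 G2=1(const) G3=1(const) -> 1111
Step 6: G0=1(const) G1=(1+1>=2)=1 G2=1(const) G3=1(const) -> 1111
Step 7: G0=1(const) G1=(1+1>=2)=1 G2=1(const) G3=1(const) -> 1111

1111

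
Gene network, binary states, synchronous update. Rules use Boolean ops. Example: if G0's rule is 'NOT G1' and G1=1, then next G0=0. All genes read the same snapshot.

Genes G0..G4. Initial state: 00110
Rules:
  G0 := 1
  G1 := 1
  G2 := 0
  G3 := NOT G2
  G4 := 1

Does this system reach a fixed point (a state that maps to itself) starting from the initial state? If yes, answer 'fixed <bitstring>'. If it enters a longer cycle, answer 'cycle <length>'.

Step 0: 00110
Step 1: G0=1(const) G1=1(const) G2=0(const) G3=NOT G2=NOT 1=0 G4=1(const) -> 11001
Step 2: G0=1(const) G1=1(const) G2=0(const) G3=NOT G2=NOT 0=1 G4=1(const) -> 11011
Step 3: G0=1(const) G1=1(const) G2=0(const) G3=NOT G2=NOT 0=1 G4=1(const) -> 11011
Fixed point reached at step 2: 11011

Answer: fixed 11011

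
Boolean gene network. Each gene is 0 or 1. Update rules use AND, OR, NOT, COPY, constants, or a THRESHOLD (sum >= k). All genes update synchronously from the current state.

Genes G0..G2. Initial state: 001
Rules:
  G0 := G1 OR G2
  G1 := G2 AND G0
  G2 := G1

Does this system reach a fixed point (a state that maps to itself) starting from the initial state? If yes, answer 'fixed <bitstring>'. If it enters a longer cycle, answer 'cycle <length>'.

Answer: fixed 000

Derivation:
Step 0: 001
Step 1: G0=G1|G2=0|1=1 G1=G2&G0=1&0=0 G2=G1=0 -> 100
Step 2: G0=G1|G2=0|0=0 G1=G2&G0=0&1=0 G2=G1=0 -> 000
Step 3: G0=G1|G2=0|0=0 G1=G2&G0=0&0=0 G2=G1=0 -> 000
Fixed point reached at step 2: 000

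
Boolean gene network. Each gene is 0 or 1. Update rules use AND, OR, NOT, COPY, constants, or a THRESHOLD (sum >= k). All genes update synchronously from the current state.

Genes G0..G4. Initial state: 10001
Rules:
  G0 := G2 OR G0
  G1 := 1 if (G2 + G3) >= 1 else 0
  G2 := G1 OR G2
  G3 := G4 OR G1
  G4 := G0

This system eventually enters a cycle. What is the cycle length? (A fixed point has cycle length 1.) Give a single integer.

Answer: 1

Derivation:
Step 0: 10001
Step 1: G0=G2|G0=0|1=1 G1=(0+0>=1)=0 G2=G1|G2=0|0=0 G3=G4|G1=1|0=1 G4=G0=1 -> 10011
Step 2: G0=G2|G0=0|1=1 G1=(0+1>=1)=1 G2=G1|G2=0|0=0 G3=G4|G1=1|0=1 G4=G0=1 -> 11011
Step 3: G0=G2|G0=0|1=1 G1=(0+1>=1)=1 G2=G1|G2=1|0=1 G3=G4|G1=1|1=1 G4=G0=1 -> 11111
Step 4: G0=G2|G0=1|1=1 G1=(1+1>=1)=1 G2=G1|G2=1|1=1 G3=G4|G1=1|1=1 G4=G0=1 -> 11111
State from step 4 equals state from step 3 -> cycle length 1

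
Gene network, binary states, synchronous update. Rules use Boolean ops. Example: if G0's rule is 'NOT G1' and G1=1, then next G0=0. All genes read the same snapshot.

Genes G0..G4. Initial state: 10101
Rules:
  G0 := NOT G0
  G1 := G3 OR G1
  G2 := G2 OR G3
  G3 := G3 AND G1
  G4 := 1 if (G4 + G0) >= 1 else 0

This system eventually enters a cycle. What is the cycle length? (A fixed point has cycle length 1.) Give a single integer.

Answer: 2

Derivation:
Step 0: 10101
Step 1: G0=NOT G0=NOT 1=0 G1=G3|G1=0|0=0 G2=G2|G3=1|0=1 G3=G3&G1=0&0=0 G4=(1+1>=1)=1 -> 00101
Step 2: G0=NOT G0=NOT 0=1 G1=G3|G1=0|0=0 G2=G2|G3=1|0=1 G3=G3&G1=0&0=0 G4=(1+0>=1)=1 -> 10101
State from step 2 equals state from step 0 -> cycle length 2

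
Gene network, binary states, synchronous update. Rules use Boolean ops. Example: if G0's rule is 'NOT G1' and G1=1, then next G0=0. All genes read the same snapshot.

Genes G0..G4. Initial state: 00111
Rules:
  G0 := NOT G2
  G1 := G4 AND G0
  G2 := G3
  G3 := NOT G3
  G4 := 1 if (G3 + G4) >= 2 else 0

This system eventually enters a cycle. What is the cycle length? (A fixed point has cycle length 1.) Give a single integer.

Answer: 2

Derivation:
Step 0: 00111
Step 1: G0=NOT G2=NOT 1=0 G1=G4&G0=1&0=0 G2=G3=1 G3=NOT G3=NOT 1=0 G4=(1+1>=2)=1 -> 00101
Step 2: G0=NOT G2=NOT 1=0 G1=G4&G0=1&0=0 G2=G3=0 G3=NOT G3=NOT 0=1 G4=(0+1>=2)=0 -> 00010
Step 3: G0=NOT G2=NOT 0=1 G1=G4&G0=0&0=0 G2=G3=1 G3=NOT G3=NOT 1=0 G4=(1+0>=2)=0 -> 10100
Step 4: G0=NOT G2=NOT 1=0 G1=G4&G0=0&1=0 G2=G3=0 G3=NOT G3=NOT 0=1 G4=(0+0>=2)=0 -> 00010
State from step 4 equals state from step 2 -> cycle length 2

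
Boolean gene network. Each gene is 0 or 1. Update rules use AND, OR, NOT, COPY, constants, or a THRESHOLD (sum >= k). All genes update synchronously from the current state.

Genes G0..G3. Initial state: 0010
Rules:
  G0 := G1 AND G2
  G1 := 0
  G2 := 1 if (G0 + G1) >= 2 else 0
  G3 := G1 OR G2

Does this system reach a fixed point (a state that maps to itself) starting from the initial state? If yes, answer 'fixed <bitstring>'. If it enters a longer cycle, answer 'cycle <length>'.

Answer: fixed 0000

Derivation:
Step 0: 0010
Step 1: G0=G1&G2=0&1=0 G1=0(const) G2=(0+0>=2)=0 G3=G1|G2=0|1=1 -> 0001
Step 2: G0=G1&G2=0&0=0 G1=0(const) G2=(0+0>=2)=0 G3=G1|G2=0|0=0 -> 0000
Step 3: G0=G1&G2=0&0=0 G1=0(const) G2=(0+0>=2)=0 G3=G1|G2=0|0=0 -> 0000
Fixed point reached at step 2: 0000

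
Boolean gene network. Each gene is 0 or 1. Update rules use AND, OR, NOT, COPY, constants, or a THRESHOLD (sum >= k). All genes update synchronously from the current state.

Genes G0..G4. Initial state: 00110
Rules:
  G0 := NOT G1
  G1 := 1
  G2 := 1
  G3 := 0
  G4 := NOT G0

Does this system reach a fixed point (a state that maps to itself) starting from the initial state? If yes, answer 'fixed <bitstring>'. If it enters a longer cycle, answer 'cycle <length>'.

Answer: fixed 01101

Derivation:
Step 0: 00110
Step 1: G0=NOT G1=NOT 0=1 G1=1(const) G2=1(const) G3=0(const) G4=NOT G0=NOT 0=1 -> 11101
Step 2: G0=NOT G1=NOT 1=0 G1=1(const) G2=1(const) G3=0(const) G4=NOT G0=NOT 1=0 -> 01100
Step 3: G0=NOT G1=NOT 1=0 G1=1(const) G2=1(const) G3=0(const) G4=NOT G0=NOT 0=1 -> 01101
Step 4: G0=NOT G1=NOT 1=0 G1=1(const) G2=1(const) G3=0(const) G4=NOT G0=NOT 0=1 -> 01101
Fixed point reached at step 3: 01101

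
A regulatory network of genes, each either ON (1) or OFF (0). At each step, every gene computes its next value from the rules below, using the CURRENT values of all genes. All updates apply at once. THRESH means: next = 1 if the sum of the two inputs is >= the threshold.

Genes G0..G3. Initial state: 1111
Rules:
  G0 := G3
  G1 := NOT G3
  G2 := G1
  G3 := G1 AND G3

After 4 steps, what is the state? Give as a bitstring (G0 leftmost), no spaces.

Step 1: G0=G3=1 G1=NOT G3=NOT 1=0 G2=G1=1 G3=G1&G3=1&1=1 -> 1011
Step 2: G0=G3=1 G1=NOT G3=NOT 1=0 G2=G1=0 G3=G1&G3=0&1=0 -> 1000
Step 3: G0=G3=0 G1=NOT G3=NOT 0=1 G2=G1=0 G3=G1&G3=0&0=0 -> 0100
Step 4: G0=G3=0 G1=NOT G3=NOT 0=1 G2=G1=1 G3=G1&G3=1&0=0 -> 0110

0110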